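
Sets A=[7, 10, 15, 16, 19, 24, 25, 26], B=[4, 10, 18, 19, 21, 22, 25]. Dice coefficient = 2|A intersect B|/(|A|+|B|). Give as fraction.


A intersect B = [10, 19, 25]
|A intersect B| = 3
|A| = 8, |B| = 7
Dice = 2*3 / (8+7)
= 6 / 15 = 2/5

2/5


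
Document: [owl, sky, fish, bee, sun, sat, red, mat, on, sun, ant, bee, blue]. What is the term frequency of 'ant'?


Document has 13 words
Scanning for 'ant':
Found at positions: [10]
Count = 1

1


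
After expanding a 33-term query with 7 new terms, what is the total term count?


Original terms: 33
Expansion terms: 7
Total = 33 + 7 = 40

40


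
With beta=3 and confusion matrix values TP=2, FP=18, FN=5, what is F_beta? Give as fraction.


P = TP/(TP+FP) = 2/20 = 1/10
R = TP/(TP+FN) = 2/7 = 2/7
beta^2 = 3^2 = 9
(1 + beta^2) = 10
Numerator = (1+beta^2)*P*R = 2/7
Denominator = beta^2*P + R = 9/10 + 2/7 = 83/70
F_beta = 20/83

20/83


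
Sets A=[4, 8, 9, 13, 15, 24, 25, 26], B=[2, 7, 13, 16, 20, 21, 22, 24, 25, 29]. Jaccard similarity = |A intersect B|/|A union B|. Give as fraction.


A intersect B = [13, 24, 25]
|A intersect B| = 3
A union B = [2, 4, 7, 8, 9, 13, 15, 16, 20, 21, 22, 24, 25, 26, 29]
|A union B| = 15
Jaccard = 3/15 = 1/5

1/5


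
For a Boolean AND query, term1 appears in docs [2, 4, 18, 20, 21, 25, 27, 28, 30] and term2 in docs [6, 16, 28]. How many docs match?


Boolean AND: find intersection of posting lists
term1 docs: [2, 4, 18, 20, 21, 25, 27, 28, 30]
term2 docs: [6, 16, 28]
Intersection: [28]
|intersection| = 1

1


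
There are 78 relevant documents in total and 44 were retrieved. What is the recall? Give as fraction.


Recall = retrieved_relevant / total_relevant
= 44 / 78
= 44 / (44 + 34)
= 22/39

22/39


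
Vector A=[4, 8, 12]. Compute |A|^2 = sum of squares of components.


|A|^2 = sum of squared components
A[0]^2 = 4^2 = 16
A[1]^2 = 8^2 = 64
A[2]^2 = 12^2 = 144
Sum = 16 + 64 + 144 = 224

224


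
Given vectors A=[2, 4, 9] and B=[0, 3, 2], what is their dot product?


Dot product = sum of element-wise products
A[0]*B[0] = 2*0 = 0
A[1]*B[1] = 4*3 = 12
A[2]*B[2] = 9*2 = 18
Sum = 0 + 12 + 18 = 30

30


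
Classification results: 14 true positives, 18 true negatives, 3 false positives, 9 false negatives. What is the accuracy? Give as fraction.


Accuracy = (TP + TN) / (TP + TN + FP + FN)
TP + TN = 14 + 18 = 32
Total = 14 + 18 + 3 + 9 = 44
Accuracy = 32 / 44 = 8/11

8/11


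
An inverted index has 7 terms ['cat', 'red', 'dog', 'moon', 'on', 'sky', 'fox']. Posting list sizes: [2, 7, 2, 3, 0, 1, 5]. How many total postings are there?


Summing posting list sizes:
'cat': 2 postings
'red': 7 postings
'dog': 2 postings
'moon': 3 postings
'on': 0 postings
'sky': 1 postings
'fox': 5 postings
Total = 2 + 7 + 2 + 3 + 0 + 1 + 5 = 20

20


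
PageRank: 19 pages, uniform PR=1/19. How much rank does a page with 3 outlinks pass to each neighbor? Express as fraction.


Initial PR = 1/19 = 1/19
Outlinks = 3
Contribution per link = PR / outlinks
= 1/19 / 3
= 1/57

1/57


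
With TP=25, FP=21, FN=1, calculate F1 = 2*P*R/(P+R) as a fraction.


F1 = 2 * P * R / (P + R)
P = TP/(TP+FP) = 25/46 = 25/46
R = TP/(TP+FN) = 25/26 = 25/26
2 * P * R = 2 * 25/46 * 25/26 = 625/598
P + R = 25/46 + 25/26 = 450/299
F1 = 625/598 / 450/299 = 25/36

25/36


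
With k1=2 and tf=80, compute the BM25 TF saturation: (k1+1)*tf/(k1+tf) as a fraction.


BM25 TF component = (k1+1)*tf / (k1+tf)
k1 = 2, tf = 80
Numerator = (2+1)*80 = 240
Denominator = 2 + 80 = 82
= 240/82 = 120/41

120/41


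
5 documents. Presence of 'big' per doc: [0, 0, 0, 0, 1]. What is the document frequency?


Checking each document for 'big':
Doc 1: absent
Doc 2: absent
Doc 3: absent
Doc 4: absent
Doc 5: present
df = sum of presences = 0 + 0 + 0 + 0 + 1 = 1

1


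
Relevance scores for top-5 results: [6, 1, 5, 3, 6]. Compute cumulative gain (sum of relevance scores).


Cumulative Gain = sum of relevance scores
Position 1: rel=6, running sum=6
Position 2: rel=1, running sum=7
Position 3: rel=5, running sum=12
Position 4: rel=3, running sum=15
Position 5: rel=6, running sum=21
CG = 21

21


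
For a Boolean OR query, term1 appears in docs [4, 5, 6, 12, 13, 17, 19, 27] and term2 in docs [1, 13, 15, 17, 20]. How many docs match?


Boolean OR: find union of posting lists
term1 docs: [4, 5, 6, 12, 13, 17, 19, 27]
term2 docs: [1, 13, 15, 17, 20]
Union: [1, 4, 5, 6, 12, 13, 15, 17, 19, 20, 27]
|union| = 11

11


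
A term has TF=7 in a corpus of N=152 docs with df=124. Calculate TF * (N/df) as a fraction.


TF * (N/df)
= 7 * (152/124)
= 7 * 38/31
= 266/31

266/31


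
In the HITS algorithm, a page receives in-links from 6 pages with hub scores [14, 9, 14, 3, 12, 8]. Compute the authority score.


Authority = sum of hub scores of in-linkers
In-link 1: hub score = 14
In-link 2: hub score = 9
In-link 3: hub score = 14
In-link 4: hub score = 3
In-link 5: hub score = 12
In-link 6: hub score = 8
Authority = 14 + 9 + 14 + 3 + 12 + 8 = 60

60


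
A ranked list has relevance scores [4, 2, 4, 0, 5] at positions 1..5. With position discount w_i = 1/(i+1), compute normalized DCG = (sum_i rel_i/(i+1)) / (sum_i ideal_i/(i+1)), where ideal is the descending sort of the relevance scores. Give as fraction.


Position discount weights w_i = 1/(i+1) for i=1..5:
Weights = [1/2, 1/3, 1/4, 1/5, 1/6]
Actual relevance: [4, 2, 4, 0, 5]
DCG = 4/2 + 2/3 + 4/4 + 0/5 + 5/6 = 9/2
Ideal relevance (sorted desc): [5, 4, 4, 2, 0]
Ideal DCG = 5/2 + 4/3 + 4/4 + 2/5 + 0/6 = 157/30
nDCG = DCG / ideal_DCG = 9/2 / 157/30 = 135/157

135/157


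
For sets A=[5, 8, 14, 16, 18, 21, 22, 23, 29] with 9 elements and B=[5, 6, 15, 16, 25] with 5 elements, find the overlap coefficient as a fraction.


A intersect B = [5, 16]
|A intersect B| = 2
min(|A|, |B|) = min(9, 5) = 5
Overlap = 2 / 5 = 2/5

2/5


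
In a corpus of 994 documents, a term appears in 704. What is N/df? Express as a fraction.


IDF ratio = N / df
= 994 / 704
= 497/352

497/352


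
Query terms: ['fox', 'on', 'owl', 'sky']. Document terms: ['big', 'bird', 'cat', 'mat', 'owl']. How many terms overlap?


Query terms: ['fox', 'on', 'owl', 'sky']
Document terms: ['big', 'bird', 'cat', 'mat', 'owl']
Common terms: ['owl']
Overlap count = 1

1


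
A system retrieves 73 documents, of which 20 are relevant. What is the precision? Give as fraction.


Precision = relevant_retrieved / total_retrieved
= 20 / 73
= 20 / (20 + 53)
= 20/73

20/73


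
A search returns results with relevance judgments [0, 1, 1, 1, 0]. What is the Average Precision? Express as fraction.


Computing P@k for each relevant position:
Position 1: not relevant
Position 2: relevant, P@2 = 1/2 = 1/2
Position 3: relevant, P@3 = 2/3 = 2/3
Position 4: relevant, P@4 = 3/4 = 3/4
Position 5: not relevant
Sum of P@k = 1/2 + 2/3 + 3/4 = 23/12
AP = 23/12 / 3 = 23/36

23/36


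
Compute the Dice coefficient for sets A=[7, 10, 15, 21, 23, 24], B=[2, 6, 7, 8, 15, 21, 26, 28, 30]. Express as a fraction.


A intersect B = [7, 15, 21]
|A intersect B| = 3
|A| = 6, |B| = 9
Dice = 2*3 / (6+9)
= 6 / 15 = 2/5

2/5


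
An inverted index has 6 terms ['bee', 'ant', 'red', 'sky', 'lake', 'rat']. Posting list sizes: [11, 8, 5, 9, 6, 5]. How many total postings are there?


Summing posting list sizes:
'bee': 11 postings
'ant': 8 postings
'red': 5 postings
'sky': 9 postings
'lake': 6 postings
'rat': 5 postings
Total = 11 + 8 + 5 + 9 + 6 + 5 = 44

44


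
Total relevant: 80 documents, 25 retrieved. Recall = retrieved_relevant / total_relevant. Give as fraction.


Recall = retrieved_relevant / total_relevant
= 25 / 80
= 25 / (25 + 55)
= 5/16

5/16


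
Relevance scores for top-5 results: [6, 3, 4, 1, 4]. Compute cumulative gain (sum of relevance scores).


Cumulative Gain = sum of relevance scores
Position 1: rel=6, running sum=6
Position 2: rel=3, running sum=9
Position 3: rel=4, running sum=13
Position 4: rel=1, running sum=14
Position 5: rel=4, running sum=18
CG = 18

18


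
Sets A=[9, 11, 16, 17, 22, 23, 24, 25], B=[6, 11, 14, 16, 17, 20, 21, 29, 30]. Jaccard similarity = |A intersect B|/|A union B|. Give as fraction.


A intersect B = [11, 16, 17]
|A intersect B| = 3
A union B = [6, 9, 11, 14, 16, 17, 20, 21, 22, 23, 24, 25, 29, 30]
|A union B| = 14
Jaccard = 3/14 = 3/14

3/14


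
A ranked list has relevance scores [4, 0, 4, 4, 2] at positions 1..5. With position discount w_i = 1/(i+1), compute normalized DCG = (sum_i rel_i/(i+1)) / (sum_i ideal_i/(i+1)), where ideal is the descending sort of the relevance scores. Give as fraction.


Position discount weights w_i = 1/(i+1) for i=1..5:
Weights = [1/2, 1/3, 1/4, 1/5, 1/6]
Actual relevance: [4, 0, 4, 4, 2]
DCG = 4/2 + 0/3 + 4/4 + 4/5 + 2/6 = 62/15
Ideal relevance (sorted desc): [4, 4, 4, 2, 0]
Ideal DCG = 4/2 + 4/3 + 4/4 + 2/5 + 0/6 = 71/15
nDCG = DCG / ideal_DCG = 62/15 / 71/15 = 62/71

62/71


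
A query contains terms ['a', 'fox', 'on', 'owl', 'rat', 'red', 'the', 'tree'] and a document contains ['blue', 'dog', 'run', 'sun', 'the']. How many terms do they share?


Query terms: ['a', 'fox', 'on', 'owl', 'rat', 'red', 'the', 'tree']
Document terms: ['blue', 'dog', 'run', 'sun', 'the']
Common terms: ['the']
Overlap count = 1

1


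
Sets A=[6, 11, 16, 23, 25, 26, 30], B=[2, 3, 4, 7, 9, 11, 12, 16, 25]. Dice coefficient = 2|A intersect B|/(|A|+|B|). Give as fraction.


A intersect B = [11, 16, 25]
|A intersect B| = 3
|A| = 7, |B| = 9
Dice = 2*3 / (7+9)
= 6 / 16 = 3/8

3/8


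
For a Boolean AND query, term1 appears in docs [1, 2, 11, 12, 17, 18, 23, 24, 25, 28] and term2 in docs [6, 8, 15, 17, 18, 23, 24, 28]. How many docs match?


Boolean AND: find intersection of posting lists
term1 docs: [1, 2, 11, 12, 17, 18, 23, 24, 25, 28]
term2 docs: [6, 8, 15, 17, 18, 23, 24, 28]
Intersection: [17, 18, 23, 24, 28]
|intersection| = 5

5


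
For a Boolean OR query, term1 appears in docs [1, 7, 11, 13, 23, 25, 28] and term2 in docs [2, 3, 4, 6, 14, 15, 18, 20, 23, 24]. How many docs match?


Boolean OR: find union of posting lists
term1 docs: [1, 7, 11, 13, 23, 25, 28]
term2 docs: [2, 3, 4, 6, 14, 15, 18, 20, 23, 24]
Union: [1, 2, 3, 4, 6, 7, 11, 13, 14, 15, 18, 20, 23, 24, 25, 28]
|union| = 16

16


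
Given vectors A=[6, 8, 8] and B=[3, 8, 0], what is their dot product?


Dot product = sum of element-wise products
A[0]*B[0] = 6*3 = 18
A[1]*B[1] = 8*8 = 64
A[2]*B[2] = 8*0 = 0
Sum = 18 + 64 + 0 = 82

82


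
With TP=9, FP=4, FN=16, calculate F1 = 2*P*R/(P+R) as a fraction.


F1 = 2 * P * R / (P + R)
P = TP/(TP+FP) = 9/13 = 9/13
R = TP/(TP+FN) = 9/25 = 9/25
2 * P * R = 2 * 9/13 * 9/25 = 162/325
P + R = 9/13 + 9/25 = 342/325
F1 = 162/325 / 342/325 = 9/19

9/19


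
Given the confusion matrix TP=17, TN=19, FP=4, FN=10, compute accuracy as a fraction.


Accuracy = (TP + TN) / (TP + TN + FP + FN)
TP + TN = 17 + 19 = 36
Total = 17 + 19 + 4 + 10 = 50
Accuracy = 36 / 50 = 18/25

18/25


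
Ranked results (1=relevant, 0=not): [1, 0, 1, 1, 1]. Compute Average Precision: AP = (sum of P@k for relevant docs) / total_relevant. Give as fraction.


Computing P@k for each relevant position:
Position 1: relevant, P@1 = 1/1 = 1
Position 2: not relevant
Position 3: relevant, P@3 = 2/3 = 2/3
Position 4: relevant, P@4 = 3/4 = 3/4
Position 5: relevant, P@5 = 4/5 = 4/5
Sum of P@k = 1 + 2/3 + 3/4 + 4/5 = 193/60
AP = 193/60 / 4 = 193/240

193/240


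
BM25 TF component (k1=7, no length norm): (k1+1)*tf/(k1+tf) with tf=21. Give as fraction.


BM25 TF component = (k1+1)*tf / (k1+tf)
k1 = 7, tf = 21
Numerator = (7+1)*21 = 168
Denominator = 7 + 21 = 28
= 168/28 = 6

6


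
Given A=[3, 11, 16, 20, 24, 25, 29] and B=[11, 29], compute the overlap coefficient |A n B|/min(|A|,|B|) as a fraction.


A intersect B = [11, 29]
|A intersect B| = 2
min(|A|, |B|) = min(7, 2) = 2
Overlap = 2 / 2 = 1

1


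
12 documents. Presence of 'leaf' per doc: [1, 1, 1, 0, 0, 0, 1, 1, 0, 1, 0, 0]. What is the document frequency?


Checking each document for 'leaf':
Doc 1: present
Doc 2: present
Doc 3: present
Doc 4: absent
Doc 5: absent
Doc 6: absent
Doc 7: present
Doc 8: present
Doc 9: absent
Doc 10: present
Doc 11: absent
Doc 12: absent
df = sum of presences = 1 + 1 + 1 + 0 + 0 + 0 + 1 + 1 + 0 + 1 + 0 + 0 = 6

6


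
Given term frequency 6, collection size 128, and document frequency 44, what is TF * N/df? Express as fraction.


TF * (N/df)
= 6 * (128/44)
= 6 * 32/11
= 192/11

192/11


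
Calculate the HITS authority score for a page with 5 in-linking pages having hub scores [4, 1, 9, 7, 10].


Authority = sum of hub scores of in-linkers
In-link 1: hub score = 4
In-link 2: hub score = 1
In-link 3: hub score = 9
In-link 4: hub score = 7
In-link 5: hub score = 10
Authority = 4 + 1 + 9 + 7 + 10 = 31

31


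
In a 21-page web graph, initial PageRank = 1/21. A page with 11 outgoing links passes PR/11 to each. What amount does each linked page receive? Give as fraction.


Initial PR = 1/21 = 1/21
Outlinks = 11
Contribution per link = PR / outlinks
= 1/21 / 11
= 1/231

1/231


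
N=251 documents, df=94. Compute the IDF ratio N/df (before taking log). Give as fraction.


IDF ratio = N / df
= 251 / 94
= 251/94

251/94


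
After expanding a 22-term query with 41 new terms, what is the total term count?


Original terms: 22
Expansion terms: 41
Total = 22 + 41 = 63

63


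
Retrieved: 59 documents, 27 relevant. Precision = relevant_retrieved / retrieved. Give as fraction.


Precision = relevant_retrieved / total_retrieved
= 27 / 59
= 27 / (27 + 32)
= 27/59

27/59


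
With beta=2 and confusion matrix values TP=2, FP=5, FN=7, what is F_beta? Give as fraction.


P = TP/(TP+FP) = 2/7 = 2/7
R = TP/(TP+FN) = 2/9 = 2/9
beta^2 = 2^2 = 4
(1 + beta^2) = 5
Numerator = (1+beta^2)*P*R = 20/63
Denominator = beta^2*P + R = 8/7 + 2/9 = 86/63
F_beta = 10/43

10/43


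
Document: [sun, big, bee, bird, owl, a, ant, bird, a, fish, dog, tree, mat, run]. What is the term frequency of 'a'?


Document has 14 words
Scanning for 'a':
Found at positions: [5, 8]
Count = 2

2


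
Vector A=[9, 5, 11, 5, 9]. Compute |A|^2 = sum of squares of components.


|A|^2 = sum of squared components
A[0]^2 = 9^2 = 81
A[1]^2 = 5^2 = 25
A[2]^2 = 11^2 = 121
A[3]^2 = 5^2 = 25
A[4]^2 = 9^2 = 81
Sum = 81 + 25 + 121 + 25 + 81 = 333

333


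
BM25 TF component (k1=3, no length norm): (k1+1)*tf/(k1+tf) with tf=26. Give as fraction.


BM25 TF component = (k1+1)*tf / (k1+tf)
k1 = 3, tf = 26
Numerator = (3+1)*26 = 104
Denominator = 3 + 26 = 29
= 104/29 = 104/29

104/29


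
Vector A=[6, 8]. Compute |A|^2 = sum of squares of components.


|A|^2 = sum of squared components
A[0]^2 = 6^2 = 36
A[1]^2 = 8^2 = 64
Sum = 36 + 64 = 100

100


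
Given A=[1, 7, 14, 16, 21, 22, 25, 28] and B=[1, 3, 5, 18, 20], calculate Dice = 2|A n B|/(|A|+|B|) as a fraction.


A intersect B = [1]
|A intersect B| = 1
|A| = 8, |B| = 5
Dice = 2*1 / (8+5)
= 2 / 13 = 2/13

2/13


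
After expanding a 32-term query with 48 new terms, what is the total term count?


Original terms: 32
Expansion terms: 48
Total = 32 + 48 = 80

80


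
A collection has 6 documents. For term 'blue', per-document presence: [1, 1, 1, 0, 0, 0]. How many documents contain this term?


Checking each document for 'blue':
Doc 1: present
Doc 2: present
Doc 3: present
Doc 4: absent
Doc 5: absent
Doc 6: absent
df = sum of presences = 1 + 1 + 1 + 0 + 0 + 0 = 3

3


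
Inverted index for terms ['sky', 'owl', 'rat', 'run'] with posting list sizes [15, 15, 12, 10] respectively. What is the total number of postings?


Summing posting list sizes:
'sky': 15 postings
'owl': 15 postings
'rat': 12 postings
'run': 10 postings
Total = 15 + 15 + 12 + 10 = 52

52


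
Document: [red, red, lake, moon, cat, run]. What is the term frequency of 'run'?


Document has 6 words
Scanning for 'run':
Found at positions: [5]
Count = 1

1


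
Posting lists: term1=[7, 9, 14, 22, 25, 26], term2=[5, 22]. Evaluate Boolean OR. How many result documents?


Boolean OR: find union of posting lists
term1 docs: [7, 9, 14, 22, 25, 26]
term2 docs: [5, 22]
Union: [5, 7, 9, 14, 22, 25, 26]
|union| = 7

7


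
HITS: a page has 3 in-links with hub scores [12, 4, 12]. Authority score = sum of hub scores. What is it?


Authority = sum of hub scores of in-linkers
In-link 1: hub score = 12
In-link 2: hub score = 4
In-link 3: hub score = 12
Authority = 12 + 4 + 12 = 28

28


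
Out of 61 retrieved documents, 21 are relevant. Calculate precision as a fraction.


Precision = relevant_retrieved / total_retrieved
= 21 / 61
= 21 / (21 + 40)
= 21/61

21/61


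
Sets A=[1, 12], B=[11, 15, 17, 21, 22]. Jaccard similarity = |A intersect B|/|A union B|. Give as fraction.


A intersect B = []
|A intersect B| = 0
A union B = [1, 11, 12, 15, 17, 21, 22]
|A union B| = 7
Jaccard = 0/7 = 0

0


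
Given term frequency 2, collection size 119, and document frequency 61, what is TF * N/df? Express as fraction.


TF * (N/df)
= 2 * (119/61)
= 2 * 119/61
= 238/61

238/61


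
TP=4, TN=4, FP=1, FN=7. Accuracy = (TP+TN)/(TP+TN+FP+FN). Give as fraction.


Accuracy = (TP + TN) / (TP + TN + FP + FN)
TP + TN = 4 + 4 = 8
Total = 4 + 4 + 1 + 7 = 16
Accuracy = 8 / 16 = 1/2

1/2


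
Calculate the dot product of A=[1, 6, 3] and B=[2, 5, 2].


Dot product = sum of element-wise products
A[0]*B[0] = 1*2 = 2
A[1]*B[1] = 6*5 = 30
A[2]*B[2] = 3*2 = 6
Sum = 2 + 30 + 6 = 38

38


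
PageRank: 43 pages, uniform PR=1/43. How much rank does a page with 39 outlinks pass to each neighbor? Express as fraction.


Initial PR = 1/43 = 1/43
Outlinks = 39
Contribution per link = PR / outlinks
= 1/43 / 39
= 1/1677

1/1677


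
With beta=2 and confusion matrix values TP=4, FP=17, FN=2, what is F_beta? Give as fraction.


P = TP/(TP+FP) = 4/21 = 4/21
R = TP/(TP+FN) = 4/6 = 2/3
beta^2 = 2^2 = 4
(1 + beta^2) = 5
Numerator = (1+beta^2)*P*R = 40/63
Denominator = beta^2*P + R = 16/21 + 2/3 = 10/7
F_beta = 4/9

4/9


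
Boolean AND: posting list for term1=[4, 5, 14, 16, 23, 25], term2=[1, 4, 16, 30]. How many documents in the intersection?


Boolean AND: find intersection of posting lists
term1 docs: [4, 5, 14, 16, 23, 25]
term2 docs: [1, 4, 16, 30]
Intersection: [4, 16]
|intersection| = 2

2


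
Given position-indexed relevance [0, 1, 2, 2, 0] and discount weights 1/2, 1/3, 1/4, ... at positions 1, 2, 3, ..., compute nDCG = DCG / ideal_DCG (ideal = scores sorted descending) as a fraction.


Position discount weights w_i = 1/(i+1) for i=1..5:
Weights = [1/2, 1/3, 1/4, 1/5, 1/6]
Actual relevance: [0, 1, 2, 2, 0]
DCG = 0/2 + 1/3 + 2/4 + 2/5 + 0/6 = 37/30
Ideal relevance (sorted desc): [2, 2, 1, 0, 0]
Ideal DCG = 2/2 + 2/3 + 1/4 + 0/5 + 0/6 = 23/12
nDCG = DCG / ideal_DCG = 37/30 / 23/12 = 74/115

74/115


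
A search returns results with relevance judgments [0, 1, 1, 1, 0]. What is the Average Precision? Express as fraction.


Computing P@k for each relevant position:
Position 1: not relevant
Position 2: relevant, P@2 = 1/2 = 1/2
Position 3: relevant, P@3 = 2/3 = 2/3
Position 4: relevant, P@4 = 3/4 = 3/4
Position 5: not relevant
Sum of P@k = 1/2 + 2/3 + 3/4 = 23/12
AP = 23/12 / 3 = 23/36

23/36


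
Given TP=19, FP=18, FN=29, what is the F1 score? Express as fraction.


F1 = 2 * P * R / (P + R)
P = TP/(TP+FP) = 19/37 = 19/37
R = TP/(TP+FN) = 19/48 = 19/48
2 * P * R = 2 * 19/37 * 19/48 = 361/888
P + R = 19/37 + 19/48 = 1615/1776
F1 = 361/888 / 1615/1776 = 38/85

38/85


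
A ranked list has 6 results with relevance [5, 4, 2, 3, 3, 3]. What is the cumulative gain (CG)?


Cumulative Gain = sum of relevance scores
Position 1: rel=5, running sum=5
Position 2: rel=4, running sum=9
Position 3: rel=2, running sum=11
Position 4: rel=3, running sum=14
Position 5: rel=3, running sum=17
Position 6: rel=3, running sum=20
CG = 20

20


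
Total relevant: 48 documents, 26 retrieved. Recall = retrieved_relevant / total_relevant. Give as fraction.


Recall = retrieved_relevant / total_relevant
= 26 / 48
= 26 / (26 + 22)
= 13/24

13/24


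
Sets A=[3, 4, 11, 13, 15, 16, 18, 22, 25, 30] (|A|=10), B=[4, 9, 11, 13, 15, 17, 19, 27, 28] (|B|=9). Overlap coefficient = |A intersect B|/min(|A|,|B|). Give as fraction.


A intersect B = [4, 11, 13, 15]
|A intersect B| = 4
min(|A|, |B|) = min(10, 9) = 9
Overlap = 4 / 9 = 4/9

4/9


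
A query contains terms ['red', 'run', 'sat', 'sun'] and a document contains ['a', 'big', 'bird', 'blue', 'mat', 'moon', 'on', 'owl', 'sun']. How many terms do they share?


Query terms: ['red', 'run', 'sat', 'sun']
Document terms: ['a', 'big', 'bird', 'blue', 'mat', 'moon', 'on', 'owl', 'sun']
Common terms: ['sun']
Overlap count = 1

1


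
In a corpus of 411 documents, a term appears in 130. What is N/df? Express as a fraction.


IDF ratio = N / df
= 411 / 130
= 411/130

411/130


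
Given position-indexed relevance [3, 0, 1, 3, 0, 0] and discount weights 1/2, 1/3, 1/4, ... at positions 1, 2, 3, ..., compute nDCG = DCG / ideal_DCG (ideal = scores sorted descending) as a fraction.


Position discount weights w_i = 1/(i+1) for i=1..6:
Weights = [1/2, 1/3, 1/4, 1/5, 1/6, 1/7]
Actual relevance: [3, 0, 1, 3, 0, 0]
DCG = 3/2 + 0/3 + 1/4 + 3/5 + 0/6 + 0/7 = 47/20
Ideal relevance (sorted desc): [3, 3, 1, 0, 0, 0]
Ideal DCG = 3/2 + 3/3 + 1/4 + 0/5 + 0/6 + 0/7 = 11/4
nDCG = DCG / ideal_DCG = 47/20 / 11/4 = 47/55

47/55


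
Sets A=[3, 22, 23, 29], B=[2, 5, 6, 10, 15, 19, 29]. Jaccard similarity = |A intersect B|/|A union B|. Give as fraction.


A intersect B = [29]
|A intersect B| = 1
A union B = [2, 3, 5, 6, 10, 15, 19, 22, 23, 29]
|A union B| = 10
Jaccard = 1/10 = 1/10

1/10


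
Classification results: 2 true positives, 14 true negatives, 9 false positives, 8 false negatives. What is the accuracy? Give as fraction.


Accuracy = (TP + TN) / (TP + TN + FP + FN)
TP + TN = 2 + 14 = 16
Total = 2 + 14 + 9 + 8 = 33
Accuracy = 16 / 33 = 16/33

16/33


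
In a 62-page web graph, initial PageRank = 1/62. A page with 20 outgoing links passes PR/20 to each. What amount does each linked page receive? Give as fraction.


Initial PR = 1/62 = 1/62
Outlinks = 20
Contribution per link = PR / outlinks
= 1/62 / 20
= 1/1240

1/1240


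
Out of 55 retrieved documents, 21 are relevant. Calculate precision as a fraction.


Precision = relevant_retrieved / total_retrieved
= 21 / 55
= 21 / (21 + 34)
= 21/55

21/55


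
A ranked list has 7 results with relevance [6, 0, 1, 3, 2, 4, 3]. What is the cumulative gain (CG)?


Cumulative Gain = sum of relevance scores
Position 1: rel=6, running sum=6
Position 2: rel=0, running sum=6
Position 3: rel=1, running sum=7
Position 4: rel=3, running sum=10
Position 5: rel=2, running sum=12
Position 6: rel=4, running sum=16
Position 7: rel=3, running sum=19
CG = 19

19


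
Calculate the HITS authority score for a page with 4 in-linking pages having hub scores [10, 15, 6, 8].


Authority = sum of hub scores of in-linkers
In-link 1: hub score = 10
In-link 2: hub score = 15
In-link 3: hub score = 6
In-link 4: hub score = 8
Authority = 10 + 15 + 6 + 8 = 39

39


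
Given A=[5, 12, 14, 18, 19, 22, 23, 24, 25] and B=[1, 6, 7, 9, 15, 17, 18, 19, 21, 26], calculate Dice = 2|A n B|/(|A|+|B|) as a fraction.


A intersect B = [18, 19]
|A intersect B| = 2
|A| = 9, |B| = 10
Dice = 2*2 / (9+10)
= 4 / 19 = 4/19

4/19


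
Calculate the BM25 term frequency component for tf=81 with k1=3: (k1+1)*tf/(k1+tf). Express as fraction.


BM25 TF component = (k1+1)*tf / (k1+tf)
k1 = 3, tf = 81
Numerator = (3+1)*81 = 324
Denominator = 3 + 81 = 84
= 324/84 = 27/7

27/7


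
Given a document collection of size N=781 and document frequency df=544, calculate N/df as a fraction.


IDF ratio = N / df
= 781 / 544
= 781/544

781/544


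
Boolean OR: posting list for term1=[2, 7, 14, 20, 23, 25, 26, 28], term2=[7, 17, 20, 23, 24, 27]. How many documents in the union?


Boolean OR: find union of posting lists
term1 docs: [2, 7, 14, 20, 23, 25, 26, 28]
term2 docs: [7, 17, 20, 23, 24, 27]
Union: [2, 7, 14, 17, 20, 23, 24, 25, 26, 27, 28]
|union| = 11

11


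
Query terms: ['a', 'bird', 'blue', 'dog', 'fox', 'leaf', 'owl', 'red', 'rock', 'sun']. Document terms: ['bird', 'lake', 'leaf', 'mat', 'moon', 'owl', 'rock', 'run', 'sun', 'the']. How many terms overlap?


Query terms: ['a', 'bird', 'blue', 'dog', 'fox', 'leaf', 'owl', 'red', 'rock', 'sun']
Document terms: ['bird', 'lake', 'leaf', 'mat', 'moon', 'owl', 'rock', 'run', 'sun', 'the']
Common terms: ['bird', 'leaf', 'owl', 'rock', 'sun']
Overlap count = 5

5


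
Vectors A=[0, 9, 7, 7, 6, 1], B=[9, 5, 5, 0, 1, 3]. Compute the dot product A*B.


Dot product = sum of element-wise products
A[0]*B[0] = 0*9 = 0
A[1]*B[1] = 9*5 = 45
A[2]*B[2] = 7*5 = 35
A[3]*B[3] = 7*0 = 0
A[4]*B[4] = 6*1 = 6
A[5]*B[5] = 1*3 = 3
Sum = 0 + 45 + 35 + 0 + 6 + 3 = 89

89


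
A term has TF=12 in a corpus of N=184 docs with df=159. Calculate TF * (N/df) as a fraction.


TF * (N/df)
= 12 * (184/159)
= 12 * 184/159
= 736/53

736/53


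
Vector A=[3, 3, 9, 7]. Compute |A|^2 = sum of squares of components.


|A|^2 = sum of squared components
A[0]^2 = 3^2 = 9
A[1]^2 = 3^2 = 9
A[2]^2 = 9^2 = 81
A[3]^2 = 7^2 = 49
Sum = 9 + 9 + 81 + 49 = 148

148


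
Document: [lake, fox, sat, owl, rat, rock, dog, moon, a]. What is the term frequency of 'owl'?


Document has 9 words
Scanning for 'owl':
Found at positions: [3]
Count = 1

1


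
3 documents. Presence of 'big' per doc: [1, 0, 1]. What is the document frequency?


Checking each document for 'big':
Doc 1: present
Doc 2: absent
Doc 3: present
df = sum of presences = 1 + 0 + 1 = 2

2


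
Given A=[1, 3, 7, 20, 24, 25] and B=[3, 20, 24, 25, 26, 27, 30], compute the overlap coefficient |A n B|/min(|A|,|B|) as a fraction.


A intersect B = [3, 20, 24, 25]
|A intersect B| = 4
min(|A|, |B|) = min(6, 7) = 6
Overlap = 4 / 6 = 2/3

2/3


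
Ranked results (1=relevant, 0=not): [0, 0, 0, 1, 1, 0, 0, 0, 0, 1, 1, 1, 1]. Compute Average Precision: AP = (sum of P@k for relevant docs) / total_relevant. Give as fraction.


Computing P@k for each relevant position:
Position 1: not relevant
Position 2: not relevant
Position 3: not relevant
Position 4: relevant, P@4 = 1/4 = 1/4
Position 5: relevant, P@5 = 2/5 = 2/5
Position 6: not relevant
Position 7: not relevant
Position 8: not relevant
Position 9: not relevant
Position 10: relevant, P@10 = 3/10 = 3/10
Position 11: relevant, P@11 = 4/11 = 4/11
Position 12: relevant, P@12 = 5/12 = 5/12
Position 13: relevant, P@13 = 6/13 = 6/13
Sum of P@k = 1/4 + 2/5 + 3/10 + 4/11 + 5/12 + 6/13 = 9403/4290
AP = 9403/4290 / 6 = 9403/25740

9403/25740


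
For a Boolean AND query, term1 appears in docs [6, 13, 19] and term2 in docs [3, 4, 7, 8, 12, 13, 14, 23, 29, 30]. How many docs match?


Boolean AND: find intersection of posting lists
term1 docs: [6, 13, 19]
term2 docs: [3, 4, 7, 8, 12, 13, 14, 23, 29, 30]
Intersection: [13]
|intersection| = 1

1


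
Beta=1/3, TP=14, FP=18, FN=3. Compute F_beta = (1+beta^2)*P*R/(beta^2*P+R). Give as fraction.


P = TP/(TP+FP) = 14/32 = 7/16
R = TP/(TP+FN) = 14/17 = 14/17
beta^2 = 1/3^2 = 1/9
(1 + beta^2) = 10/9
Numerator = (1+beta^2)*P*R = 245/612
Denominator = beta^2*P + R = 7/144 + 14/17 = 2135/2448
F_beta = 28/61

28/61


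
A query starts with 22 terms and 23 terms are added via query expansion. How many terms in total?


Original terms: 22
Expansion terms: 23
Total = 22 + 23 = 45

45


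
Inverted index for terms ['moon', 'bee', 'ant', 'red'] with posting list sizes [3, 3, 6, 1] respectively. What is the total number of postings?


Summing posting list sizes:
'moon': 3 postings
'bee': 3 postings
'ant': 6 postings
'red': 1 postings
Total = 3 + 3 + 6 + 1 = 13

13


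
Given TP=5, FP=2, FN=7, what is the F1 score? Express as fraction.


F1 = 2 * P * R / (P + R)
P = TP/(TP+FP) = 5/7 = 5/7
R = TP/(TP+FN) = 5/12 = 5/12
2 * P * R = 2 * 5/7 * 5/12 = 25/42
P + R = 5/7 + 5/12 = 95/84
F1 = 25/42 / 95/84 = 10/19

10/19


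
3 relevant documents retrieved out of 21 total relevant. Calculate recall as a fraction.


Recall = retrieved_relevant / total_relevant
= 3 / 21
= 3 / (3 + 18)
= 1/7

1/7


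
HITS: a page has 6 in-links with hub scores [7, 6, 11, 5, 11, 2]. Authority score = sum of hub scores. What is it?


Authority = sum of hub scores of in-linkers
In-link 1: hub score = 7
In-link 2: hub score = 6
In-link 3: hub score = 11
In-link 4: hub score = 5
In-link 5: hub score = 11
In-link 6: hub score = 2
Authority = 7 + 6 + 11 + 5 + 11 + 2 = 42

42


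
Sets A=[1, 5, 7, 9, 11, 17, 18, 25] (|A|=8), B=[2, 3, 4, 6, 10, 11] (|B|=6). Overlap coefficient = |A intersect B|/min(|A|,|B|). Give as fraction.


A intersect B = [11]
|A intersect B| = 1
min(|A|, |B|) = min(8, 6) = 6
Overlap = 1 / 6 = 1/6

1/6


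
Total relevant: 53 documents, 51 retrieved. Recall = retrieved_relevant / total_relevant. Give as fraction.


Recall = retrieved_relevant / total_relevant
= 51 / 53
= 51 / (51 + 2)
= 51/53

51/53


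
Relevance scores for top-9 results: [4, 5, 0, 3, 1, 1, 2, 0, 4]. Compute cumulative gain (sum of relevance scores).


Cumulative Gain = sum of relevance scores
Position 1: rel=4, running sum=4
Position 2: rel=5, running sum=9
Position 3: rel=0, running sum=9
Position 4: rel=3, running sum=12
Position 5: rel=1, running sum=13
Position 6: rel=1, running sum=14
Position 7: rel=2, running sum=16
Position 8: rel=0, running sum=16
Position 9: rel=4, running sum=20
CG = 20

20


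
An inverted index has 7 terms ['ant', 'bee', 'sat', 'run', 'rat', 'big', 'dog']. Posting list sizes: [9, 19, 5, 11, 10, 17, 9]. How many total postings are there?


Summing posting list sizes:
'ant': 9 postings
'bee': 19 postings
'sat': 5 postings
'run': 11 postings
'rat': 10 postings
'big': 17 postings
'dog': 9 postings
Total = 9 + 19 + 5 + 11 + 10 + 17 + 9 = 80

80


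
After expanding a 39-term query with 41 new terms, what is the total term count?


Original terms: 39
Expansion terms: 41
Total = 39 + 41 = 80

80


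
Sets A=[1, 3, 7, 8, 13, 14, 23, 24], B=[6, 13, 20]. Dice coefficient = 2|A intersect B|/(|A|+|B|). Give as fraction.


A intersect B = [13]
|A intersect B| = 1
|A| = 8, |B| = 3
Dice = 2*1 / (8+3)
= 2 / 11 = 2/11

2/11


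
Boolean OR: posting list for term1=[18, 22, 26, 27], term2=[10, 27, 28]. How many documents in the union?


Boolean OR: find union of posting lists
term1 docs: [18, 22, 26, 27]
term2 docs: [10, 27, 28]
Union: [10, 18, 22, 26, 27, 28]
|union| = 6

6


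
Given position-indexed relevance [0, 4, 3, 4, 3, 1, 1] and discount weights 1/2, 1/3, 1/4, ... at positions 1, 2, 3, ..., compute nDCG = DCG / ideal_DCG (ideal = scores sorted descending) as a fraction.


Position discount weights w_i = 1/(i+1) for i=1..7:
Weights = [1/2, 1/3, 1/4, 1/5, 1/6, 1/7, 1/8]
Actual relevance: [0, 4, 3, 4, 3, 1, 1]
DCG = 0/2 + 4/3 + 3/4 + 4/5 + 3/6 + 1/7 + 1/8 = 3067/840
Ideal relevance (sorted desc): [4, 4, 3, 3, 1, 1, 0]
Ideal DCG = 4/2 + 4/3 + 3/4 + 3/5 + 1/6 + 1/7 + 0/8 = 699/140
nDCG = DCG / ideal_DCG = 3067/840 / 699/140 = 3067/4194

3067/4194


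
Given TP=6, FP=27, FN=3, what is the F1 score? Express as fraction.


F1 = 2 * P * R / (P + R)
P = TP/(TP+FP) = 6/33 = 2/11
R = TP/(TP+FN) = 6/9 = 2/3
2 * P * R = 2 * 2/11 * 2/3 = 8/33
P + R = 2/11 + 2/3 = 28/33
F1 = 8/33 / 28/33 = 2/7

2/7


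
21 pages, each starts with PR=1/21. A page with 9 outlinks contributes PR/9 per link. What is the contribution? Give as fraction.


Initial PR = 1/21 = 1/21
Outlinks = 9
Contribution per link = PR / outlinks
= 1/21 / 9
= 1/189

1/189


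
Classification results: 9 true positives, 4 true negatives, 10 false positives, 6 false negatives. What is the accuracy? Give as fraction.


Accuracy = (TP + TN) / (TP + TN + FP + FN)
TP + TN = 9 + 4 = 13
Total = 9 + 4 + 10 + 6 = 29
Accuracy = 13 / 29 = 13/29

13/29


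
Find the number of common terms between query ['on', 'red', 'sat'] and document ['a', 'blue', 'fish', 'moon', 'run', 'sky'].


Query terms: ['on', 'red', 'sat']
Document terms: ['a', 'blue', 'fish', 'moon', 'run', 'sky']
Common terms: []
Overlap count = 0

0


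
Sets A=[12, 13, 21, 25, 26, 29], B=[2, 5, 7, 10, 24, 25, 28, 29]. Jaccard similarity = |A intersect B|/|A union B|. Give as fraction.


A intersect B = [25, 29]
|A intersect B| = 2
A union B = [2, 5, 7, 10, 12, 13, 21, 24, 25, 26, 28, 29]
|A union B| = 12
Jaccard = 2/12 = 1/6

1/6


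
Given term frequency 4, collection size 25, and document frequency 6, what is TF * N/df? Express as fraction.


TF * (N/df)
= 4 * (25/6)
= 4 * 25/6
= 50/3

50/3


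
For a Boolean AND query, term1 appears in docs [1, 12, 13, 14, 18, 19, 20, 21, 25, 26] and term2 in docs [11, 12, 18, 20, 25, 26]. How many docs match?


Boolean AND: find intersection of posting lists
term1 docs: [1, 12, 13, 14, 18, 19, 20, 21, 25, 26]
term2 docs: [11, 12, 18, 20, 25, 26]
Intersection: [12, 18, 20, 25, 26]
|intersection| = 5

5


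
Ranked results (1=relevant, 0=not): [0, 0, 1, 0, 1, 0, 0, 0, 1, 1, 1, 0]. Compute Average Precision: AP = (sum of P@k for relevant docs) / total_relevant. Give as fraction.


Computing P@k for each relevant position:
Position 1: not relevant
Position 2: not relevant
Position 3: relevant, P@3 = 1/3 = 1/3
Position 4: not relevant
Position 5: relevant, P@5 = 2/5 = 2/5
Position 6: not relevant
Position 7: not relevant
Position 8: not relevant
Position 9: relevant, P@9 = 3/9 = 1/3
Position 10: relevant, P@10 = 4/10 = 2/5
Position 11: relevant, P@11 = 5/11 = 5/11
Position 12: not relevant
Sum of P@k = 1/3 + 2/5 + 1/3 + 2/5 + 5/11 = 317/165
AP = 317/165 / 5 = 317/825

317/825


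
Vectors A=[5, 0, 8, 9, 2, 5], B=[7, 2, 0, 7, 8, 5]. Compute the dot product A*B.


Dot product = sum of element-wise products
A[0]*B[0] = 5*7 = 35
A[1]*B[1] = 0*2 = 0
A[2]*B[2] = 8*0 = 0
A[3]*B[3] = 9*7 = 63
A[4]*B[4] = 2*8 = 16
A[5]*B[5] = 5*5 = 25
Sum = 35 + 0 + 0 + 63 + 16 + 25 = 139

139


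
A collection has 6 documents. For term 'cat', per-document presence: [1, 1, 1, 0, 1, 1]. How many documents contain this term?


Checking each document for 'cat':
Doc 1: present
Doc 2: present
Doc 3: present
Doc 4: absent
Doc 5: present
Doc 6: present
df = sum of presences = 1 + 1 + 1 + 0 + 1 + 1 = 5

5


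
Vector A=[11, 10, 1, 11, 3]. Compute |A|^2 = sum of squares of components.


|A|^2 = sum of squared components
A[0]^2 = 11^2 = 121
A[1]^2 = 10^2 = 100
A[2]^2 = 1^2 = 1
A[3]^2 = 11^2 = 121
A[4]^2 = 3^2 = 9
Sum = 121 + 100 + 1 + 121 + 9 = 352

352


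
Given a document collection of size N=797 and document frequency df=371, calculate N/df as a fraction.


IDF ratio = N / df
= 797 / 371
= 797/371

797/371


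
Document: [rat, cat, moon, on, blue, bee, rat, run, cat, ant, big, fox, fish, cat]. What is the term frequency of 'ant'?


Document has 14 words
Scanning for 'ant':
Found at positions: [9]
Count = 1

1


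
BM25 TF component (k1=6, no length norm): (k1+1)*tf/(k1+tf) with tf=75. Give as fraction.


BM25 TF component = (k1+1)*tf / (k1+tf)
k1 = 6, tf = 75
Numerator = (6+1)*75 = 525
Denominator = 6 + 75 = 81
= 525/81 = 175/27

175/27


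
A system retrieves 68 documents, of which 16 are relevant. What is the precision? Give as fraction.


Precision = relevant_retrieved / total_retrieved
= 16 / 68
= 16 / (16 + 52)
= 4/17

4/17


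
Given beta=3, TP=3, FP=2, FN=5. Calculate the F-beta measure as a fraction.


P = TP/(TP+FP) = 3/5 = 3/5
R = TP/(TP+FN) = 3/8 = 3/8
beta^2 = 3^2 = 9
(1 + beta^2) = 10
Numerator = (1+beta^2)*P*R = 9/4
Denominator = beta^2*P + R = 27/5 + 3/8 = 231/40
F_beta = 30/77

30/77


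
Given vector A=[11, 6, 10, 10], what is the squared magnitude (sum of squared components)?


|A|^2 = sum of squared components
A[0]^2 = 11^2 = 121
A[1]^2 = 6^2 = 36
A[2]^2 = 10^2 = 100
A[3]^2 = 10^2 = 100
Sum = 121 + 36 + 100 + 100 = 357

357


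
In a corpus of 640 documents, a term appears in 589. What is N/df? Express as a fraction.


IDF ratio = N / df
= 640 / 589
= 640/589

640/589


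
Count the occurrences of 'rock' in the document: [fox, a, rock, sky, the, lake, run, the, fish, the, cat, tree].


Document has 12 words
Scanning for 'rock':
Found at positions: [2]
Count = 1

1


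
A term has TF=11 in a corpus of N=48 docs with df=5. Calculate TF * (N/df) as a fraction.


TF * (N/df)
= 11 * (48/5)
= 11 * 48/5
= 528/5

528/5


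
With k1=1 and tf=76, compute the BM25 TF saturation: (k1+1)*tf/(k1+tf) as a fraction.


BM25 TF component = (k1+1)*tf / (k1+tf)
k1 = 1, tf = 76
Numerator = (1+1)*76 = 152
Denominator = 1 + 76 = 77
= 152/77 = 152/77

152/77


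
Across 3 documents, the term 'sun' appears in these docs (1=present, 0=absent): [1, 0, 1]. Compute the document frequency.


Checking each document for 'sun':
Doc 1: present
Doc 2: absent
Doc 3: present
df = sum of presences = 1 + 0 + 1 = 2

2


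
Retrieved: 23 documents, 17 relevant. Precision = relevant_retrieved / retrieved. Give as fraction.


Precision = relevant_retrieved / total_retrieved
= 17 / 23
= 17 / (17 + 6)
= 17/23

17/23


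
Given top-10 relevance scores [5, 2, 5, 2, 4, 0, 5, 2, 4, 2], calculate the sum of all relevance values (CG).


Cumulative Gain = sum of relevance scores
Position 1: rel=5, running sum=5
Position 2: rel=2, running sum=7
Position 3: rel=5, running sum=12
Position 4: rel=2, running sum=14
Position 5: rel=4, running sum=18
Position 6: rel=0, running sum=18
Position 7: rel=5, running sum=23
Position 8: rel=2, running sum=25
Position 9: rel=4, running sum=29
Position 10: rel=2, running sum=31
CG = 31

31


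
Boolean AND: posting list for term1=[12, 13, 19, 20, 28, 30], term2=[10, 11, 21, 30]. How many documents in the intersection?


Boolean AND: find intersection of posting lists
term1 docs: [12, 13, 19, 20, 28, 30]
term2 docs: [10, 11, 21, 30]
Intersection: [30]
|intersection| = 1

1


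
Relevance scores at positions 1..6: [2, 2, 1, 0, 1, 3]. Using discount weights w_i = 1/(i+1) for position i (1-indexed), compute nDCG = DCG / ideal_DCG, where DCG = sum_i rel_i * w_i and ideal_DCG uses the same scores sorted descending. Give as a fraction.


Position discount weights w_i = 1/(i+1) for i=1..6:
Weights = [1/2, 1/3, 1/4, 1/5, 1/6, 1/7]
Actual relevance: [2, 2, 1, 0, 1, 3]
DCG = 2/2 + 2/3 + 1/4 + 0/5 + 1/6 + 3/7 = 211/84
Ideal relevance (sorted desc): [3, 2, 2, 1, 1, 0]
Ideal DCG = 3/2 + 2/3 + 2/4 + 1/5 + 1/6 + 0/7 = 91/30
nDCG = DCG / ideal_DCG = 211/84 / 91/30 = 1055/1274

1055/1274


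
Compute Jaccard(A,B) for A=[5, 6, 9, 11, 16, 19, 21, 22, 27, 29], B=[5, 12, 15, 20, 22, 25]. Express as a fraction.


A intersect B = [5, 22]
|A intersect B| = 2
A union B = [5, 6, 9, 11, 12, 15, 16, 19, 20, 21, 22, 25, 27, 29]
|A union B| = 14
Jaccard = 2/14 = 1/7

1/7


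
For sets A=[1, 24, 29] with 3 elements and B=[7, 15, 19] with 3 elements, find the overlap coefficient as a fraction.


A intersect B = []
|A intersect B| = 0
min(|A|, |B|) = min(3, 3) = 3
Overlap = 0 / 3 = 0

0


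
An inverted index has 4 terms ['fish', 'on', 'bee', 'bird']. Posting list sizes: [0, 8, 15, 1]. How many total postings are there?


Summing posting list sizes:
'fish': 0 postings
'on': 8 postings
'bee': 15 postings
'bird': 1 postings
Total = 0 + 8 + 15 + 1 = 24

24


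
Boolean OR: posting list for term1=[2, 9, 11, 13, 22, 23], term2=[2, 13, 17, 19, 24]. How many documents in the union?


Boolean OR: find union of posting lists
term1 docs: [2, 9, 11, 13, 22, 23]
term2 docs: [2, 13, 17, 19, 24]
Union: [2, 9, 11, 13, 17, 19, 22, 23, 24]
|union| = 9

9


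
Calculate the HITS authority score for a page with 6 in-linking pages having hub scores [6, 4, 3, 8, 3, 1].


Authority = sum of hub scores of in-linkers
In-link 1: hub score = 6
In-link 2: hub score = 4
In-link 3: hub score = 3
In-link 4: hub score = 8
In-link 5: hub score = 3
In-link 6: hub score = 1
Authority = 6 + 4 + 3 + 8 + 3 + 1 = 25

25
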